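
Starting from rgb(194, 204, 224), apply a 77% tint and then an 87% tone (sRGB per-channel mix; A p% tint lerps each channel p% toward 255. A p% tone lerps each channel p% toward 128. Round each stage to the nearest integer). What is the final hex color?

A 77% tint moves each channel 77% toward 255:
  R: 194 + 46.97 = 240.97 → 241
  G: 204 + 0.77×(255−204) = 204 + 39.27 = 243.27 → 243
  B: 224 + 23.87 = 247.87 → 248
After the tint: rgb(241, 243, 248) = #f1f3f8.
Per channel, c → c + 0.87(128 − c):
  R: 241 − 98.31 = 142.69 → 143
  G: 243 + 0.87×(128−243) = 243 − 100.05 = 142.95 → 143
  B: 248 + 0.87×(128−248) = 248 − 104.4 = 143.6 → 144
rgb(143, 143, 144) = #8f8f90.

#8f8f90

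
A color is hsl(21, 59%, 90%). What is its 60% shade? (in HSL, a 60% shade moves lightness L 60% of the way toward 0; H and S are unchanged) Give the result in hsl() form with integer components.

L moves 60% from 90 toward 0: 90 − 54 = 36 → 36.
H and S are unchanged.

hsl(21, 59%, 36%)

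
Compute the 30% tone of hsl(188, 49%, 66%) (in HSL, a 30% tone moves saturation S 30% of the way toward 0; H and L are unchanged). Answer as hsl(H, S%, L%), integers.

hsl(188, 34%, 66%)

S moves 30% from 49 toward 0: 49 − 14.7 = 34.3 → 34.
H and L are unchanged.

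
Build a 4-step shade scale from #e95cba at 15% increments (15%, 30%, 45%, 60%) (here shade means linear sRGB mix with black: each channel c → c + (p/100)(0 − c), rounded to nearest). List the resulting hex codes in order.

#c64e9e, #a34082, #803366, #5d254a

#e95cba is rgb(233, 92, 186).
15%: (233 − 34.95 = 198.05→198, 92 − 13.8 = 78.2→78, 186 − 27.9 = 158.1→158) → #c64e9e
30%: (233 − 69.9 = 163.1→163, 92 − 27.6 = 64.4→64, 186 − 55.8 = 130.2→130) → #a34082
45%: (233 − 104.85 = 128.15→128, 92 − 41.4 = 50.6→51, 186 − 83.7 = 102.3→102) → #803366
60%: (233 − 139.8 = 93.2→93, 92 − 55.2 = 36.8→37, 186 − 111.6 = 74.4→74) → #5d254a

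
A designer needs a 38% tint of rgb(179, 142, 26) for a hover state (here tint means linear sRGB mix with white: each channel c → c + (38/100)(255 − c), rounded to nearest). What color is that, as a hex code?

A 38% tint moves each channel 38% toward 255:
  R: 179 + 0.38×(255−179) = 179 + 28.88 = 207.88 → 208
  G: 142 + 0.38×(255−142) = 142 + 42.94 = 184.94 → 185
  B: 26 + 87.02 = 113.02 → 113
rgb(208, 185, 113) = #d0b971.

#d0b971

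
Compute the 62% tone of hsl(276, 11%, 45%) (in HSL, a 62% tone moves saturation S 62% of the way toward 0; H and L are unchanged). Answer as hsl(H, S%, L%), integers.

S moves 62% from 11 toward 0: 11 − 6.82 = 4.18 → 4.
H and L are unchanged.

hsl(276, 4%, 45%)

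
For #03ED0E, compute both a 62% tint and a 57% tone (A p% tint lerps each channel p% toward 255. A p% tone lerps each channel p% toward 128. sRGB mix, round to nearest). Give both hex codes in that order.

#03ED0E is rgb(3, 237, 14).
62% tint:
  R: 3 + 156.24 = 159.24 → 159
  G: 237 + 0.62×(255−237) = 237 + 11.16 = 248.16 → 248
  B: 14 + 149.42 = 163.42 → 163
  → #9FF8A3
57% tone:
  R: 3 + 0.57×(128−3) = 3 + 71.25 = 74.25 → 74
  G: 237 − 62.13 = 174.87 → 175
  B: 14 + 64.98 = 78.98 → 79
  → #4AAF4F

#9FF8A3, #4AAF4F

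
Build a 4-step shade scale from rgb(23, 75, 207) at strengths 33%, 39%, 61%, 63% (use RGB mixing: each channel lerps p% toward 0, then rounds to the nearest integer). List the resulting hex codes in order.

33%: (23 − 7.59 = 15.41→15, 75 − 24.75 = 50.25→50, 207 − 68.31 = 138.69→139) → #0f328b
39%: (23 − 8.97 = 14.03→14, 75 − 29.25 = 45.75→46, 207 − 80.73 = 126.27→126) → #0e2e7e
61%: (23 − 14.03 = 8.97→9, 75 − 45.75 = 29.25→29, 207 − 126.27 = 80.73→81) → #091d51
63%: (23 − 14.49 = 8.51→9, 75 − 47.25 = 27.75→28, 207 − 130.41 = 76.59→77) → #091c4d

#0f328b, #0e2e7e, #091d51, #091c4d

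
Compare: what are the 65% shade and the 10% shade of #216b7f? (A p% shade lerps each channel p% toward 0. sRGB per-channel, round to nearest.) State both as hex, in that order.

#216b7f is rgb(33, 107, 127).
65% shade:
  R: 33 + 0.65×(0−33) = 33 − 21.45 = 11.55 → 12
  G: 107 + 0.65×(0−107) = 107 − 69.55 = 37.45 → 37
  B: 127 − 82.55 = 44.45 → 44
  → #0c252c
10% shade:
  R: 33 − 3.3 = 29.7 → 30
  G: 107 + 0.1×(0−107) = 107 − 10.7 = 96.3 → 96
  B: 127 + 0.1×(0−127) = 127 − 12.7 = 114.3 → 114
  → #1e6072

#0c252c, #1e6072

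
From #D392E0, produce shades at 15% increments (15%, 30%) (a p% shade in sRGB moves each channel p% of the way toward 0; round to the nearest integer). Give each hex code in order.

#B37CBE, #94669D

#D392E0 is rgb(211, 146, 224).
15%: (211 − 31.65 = 179.35→179, 146 − 21.9 = 124.1→124, 224 − 33.6 = 190.4→190) → #B37CBE
30%: (211 − 63.3 = 147.7→148, 146 − 43.8 = 102.2→102, 224 − 67.2 = 156.8→157) → #94669D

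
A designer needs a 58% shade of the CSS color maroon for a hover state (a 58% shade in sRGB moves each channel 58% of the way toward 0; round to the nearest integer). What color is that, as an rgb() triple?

CSS maroon is rgb(128, 0, 0).
Per channel, c → c + 0.58(0 − c):
  R: 128 + 0.58×(0−128) = 128 − 74.24 = 53.76 → 54
  G: 0 + 0.58×(0−0) = 0 + 0 = 0 → 0
  B: 0 + 0 = 0 → 0

rgb(54, 0, 0)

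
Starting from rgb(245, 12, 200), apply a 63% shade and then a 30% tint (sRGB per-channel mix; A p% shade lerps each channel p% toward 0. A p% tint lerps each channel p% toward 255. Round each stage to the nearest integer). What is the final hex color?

A 63% shade moves each channel 63% toward 0:
  R: 245 + 0.63×(0−245) = 245 − 154.35 = 90.65 → 91
  G: 12 + 0.63×(0−12) = 12 − 7.56 = 4.44 → 4
  B: 200 − 126 = 74 → 74
After the shade: rgb(91, 4, 74) = #5b044a.
Lerp each channel 30% toward 255:
  R: 91 + 49.2 = 140.2 → 140
  G: 4 + 0.3×(255−4) = 4 + 75.3 = 79.3 → 79
  B: 74 + 54.3 = 128.3 → 128
rgb(140, 79, 128) = #8c4f80.

#8c4f80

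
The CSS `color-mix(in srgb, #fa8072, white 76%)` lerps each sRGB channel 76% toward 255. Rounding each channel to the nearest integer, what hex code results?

#fee1dd

#fa8072 is rgb(250, 128, 114).
A 76% tint moves each channel 76% toward 255:
  R: 250 + 3.8 = 253.8 → 254
  G: 128 + 0.76×(255−128) = 128 + 96.52 = 224.52 → 225
  B: 114 + 107.16 = 221.16 → 221
rgb(254, 225, 221) = #fee1dd.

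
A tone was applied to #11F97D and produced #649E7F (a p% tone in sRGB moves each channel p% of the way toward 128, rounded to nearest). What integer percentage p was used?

#11F97D is rgb(17, 249, 125); #649E7F is rgb(100, 158, 127).
On the G channel (widest range): 158 ≈ 249 + (p/100)(128 − 249), so p ≈ 100×(158 − 249)/(128 − 249) = -9100/-121 = 75.21.
p = 75 reproduces all three channels after rounding.

75%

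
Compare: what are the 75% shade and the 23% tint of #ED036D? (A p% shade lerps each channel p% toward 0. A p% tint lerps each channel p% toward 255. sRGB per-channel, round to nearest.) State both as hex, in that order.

#3B011B, #F13D8F

#ED036D is rgb(237, 3, 109).
75% shade:
  R: 237 − 177.75 = 59.25 → 59
  G: 3 + 0.75×(0−3) = 3 − 2.25 = 0.75 → 1
  B: 109 + 0.75×(0−109) = 109 − 81.75 = 27.25 → 27
  → #3B011B
23% tint:
  R: 237 + 4.14 = 241.14 → 241
  G: 3 + 57.96 = 60.96 → 61
  B: 109 + 33.58 = 142.58 → 143
  → #F13D8F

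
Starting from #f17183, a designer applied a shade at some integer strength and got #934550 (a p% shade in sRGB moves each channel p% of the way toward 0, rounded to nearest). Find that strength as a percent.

39%

#f17183 is rgb(241, 113, 131); #934550 is rgb(147, 69, 80).
On the R channel (widest range): 147 ≈ 241 + (p/100)(0 − 241), so p ≈ 100×(147 − 241)/(0 − 241) = -9400/-241 = 39.00.
p = 39 reproduces all three channels after rounding.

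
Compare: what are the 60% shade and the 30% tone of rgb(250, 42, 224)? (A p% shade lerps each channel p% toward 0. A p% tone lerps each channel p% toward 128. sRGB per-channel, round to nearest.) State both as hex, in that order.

#64115A, #D544C3

60% shade:
  R: 250 − 150 = 100 → 100
  G: 42 + 0.6×(0−42) = 42 − 25.2 = 16.8 → 17
  B: 224 + 0.6×(0−224) = 224 − 134.4 = 89.6 → 90
  → #64115A
30% tone:
  R: 250 + 0.3×(128−250) = 250 − 36.6 = 213.4 → 213
  G: 42 + 25.8 = 67.8 → 68
  B: 224 + 0.3×(128−224) = 224 − 28.8 = 195.2 → 195
  → #D544C3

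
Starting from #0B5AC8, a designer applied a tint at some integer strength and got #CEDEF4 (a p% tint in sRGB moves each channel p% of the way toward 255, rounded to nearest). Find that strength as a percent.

#0B5AC8 is rgb(11, 90, 200); #CEDEF4 is rgb(206, 222, 244).
On the R channel (widest range): 206 ≈ 11 + (p/100)(255 − 11), so p ≈ 100×(206 − 11)/(255 − 11) = 19500/244 = 79.92.
p = 80 reproduces all three channels after rounding.

80%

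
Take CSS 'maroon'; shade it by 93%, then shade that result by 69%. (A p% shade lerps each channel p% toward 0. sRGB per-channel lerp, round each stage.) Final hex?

#030000

CSS maroon is rgb(128, 0, 0).
A 93% shade moves each channel 93% toward 0:
  R: 128 + 0.93×(0−128) = 128 − 119.04 = 8.96 → 9
  G: 0 + 0 = 0 → 0
  B: 0 + 0 = 0 → 0
After the shade: rgb(9, 0, 0) = #090000.
Lerp each channel 69% toward 0:
  R: 9 + 0.69×(0−9) = 9 − 6.21 = 2.79 → 3
  G: 0 + 0.69×(0−0) = 0 + 0 = 0 → 0
  B: 0 + 0.69×(0−0) = 0 + 0 = 0 → 0
rgb(3, 0, 0) = #030000.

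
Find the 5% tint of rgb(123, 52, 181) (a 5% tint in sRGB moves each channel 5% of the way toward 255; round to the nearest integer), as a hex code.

#823EB9

A 5% tint moves each channel 5% toward 255:
  R: 123 + 0.05×(255−123) = 123 + 6.6 = 129.6 → 130
  G: 52 + 10.15 = 62.15 → 62
  B: 181 + 3.7 = 184.7 → 185
rgb(130, 62, 185) = #823EB9.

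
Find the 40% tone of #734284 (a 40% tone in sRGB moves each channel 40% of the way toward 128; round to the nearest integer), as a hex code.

#785B82

#734284 is rgb(115, 66, 132).
Lerp each channel 40% toward 128:
  R: 115 + 0.4×(128−115) = 115 + 5.2 = 120.2 → 120
  G: 66 + 0.4×(128−66) = 66 + 24.8 = 90.8 → 91
  B: 132 + 0.4×(128−132) = 132 − 1.6 = 130.4 → 130
rgb(120, 91, 130) = #785B82.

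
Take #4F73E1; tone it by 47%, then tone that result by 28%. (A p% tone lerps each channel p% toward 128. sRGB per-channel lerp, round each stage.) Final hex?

#6D7BA5

#4F73E1 is rgb(79, 115, 225).
Per channel, c → c + 0.47(128 − c):
  R: 79 + 23.03 = 102.03 → 102
  G: 115 + 0.47×(128−115) = 115 + 6.11 = 121.11 → 121
  B: 225 + 0.47×(128−225) = 225 − 45.59 = 179.41 → 179
After the tone: rgb(102, 121, 179) = #6679B3.
Per channel, c → c + 0.28(128 − c):
  R: 102 + 7.28 = 109.28 → 109
  G: 121 + 1.96 = 122.96 → 123
  B: 179 − 14.28 = 164.72 → 165
rgb(109, 123, 165) = #6D7BA5.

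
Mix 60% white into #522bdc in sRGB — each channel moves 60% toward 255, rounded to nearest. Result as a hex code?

#baaaf1

#522bdc is rgb(82, 43, 220).
Per channel, c → c + 0.6(255 − c):
  R: 82 + 0.6×(255−82) = 82 + 103.8 = 185.8 → 186
  G: 43 + 0.6×(255−43) = 43 + 127.2 = 170.2 → 170
  B: 220 + 21 = 241 → 241
rgb(186, 170, 241) = #baaaf1.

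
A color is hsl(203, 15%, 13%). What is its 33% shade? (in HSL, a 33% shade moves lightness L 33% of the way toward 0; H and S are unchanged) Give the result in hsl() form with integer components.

L moves 33% from 13 toward 0: 13 − 4.29 = 8.71 → 9.
H and S are unchanged.

hsl(203, 15%, 9%)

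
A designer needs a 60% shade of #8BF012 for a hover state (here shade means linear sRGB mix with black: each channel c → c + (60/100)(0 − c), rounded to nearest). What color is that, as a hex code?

#386007

#8BF012 is rgb(139, 240, 18).
Lerp each channel 60% toward 0:
  R: 139 − 83.4 = 55.6 → 56
  G: 240 + 0.6×(0−240) = 240 − 144 = 96 → 96
  B: 18 + 0.6×(0−18) = 18 − 10.8 = 7.2 → 7
rgb(56, 96, 7) = #386007.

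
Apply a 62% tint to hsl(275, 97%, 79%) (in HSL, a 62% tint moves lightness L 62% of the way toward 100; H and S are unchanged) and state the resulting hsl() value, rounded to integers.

hsl(275, 97%, 92%)

L moves 62% from 79 toward 100: 79 + 13.02 = 92.02 → 92.
H and S are unchanged.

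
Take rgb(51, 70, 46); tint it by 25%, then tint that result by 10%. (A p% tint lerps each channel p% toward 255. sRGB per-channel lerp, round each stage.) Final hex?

Per channel, c → c + 0.25(255 − c):
  R: 51 + 0.25×(255−51) = 51 + 51 = 102 → 102
  G: 70 + 0.25×(255−70) = 70 + 46.25 = 116.25 → 116
  B: 46 + 52.25 = 98.25 → 98
After the tint: rgb(102, 116, 98) = #667462.
A 10% tint moves each channel 10% toward 255:
  R: 102 + 15.3 = 117.3 → 117
  G: 116 + 0.1×(255−116) = 116 + 13.9 = 129.9 → 130
  B: 98 + 0.1×(255−98) = 98 + 15.7 = 113.7 → 114
rgb(117, 130, 114) = #758272.

#758272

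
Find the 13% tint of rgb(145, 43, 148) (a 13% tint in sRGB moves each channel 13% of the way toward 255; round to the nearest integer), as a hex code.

Lerp each channel 13% toward 255:
  R: 145 + 14.3 = 159.3 → 159
  G: 43 + 0.13×(255−43) = 43 + 27.56 = 70.56 → 71
  B: 148 + 13.91 = 161.91 → 162
rgb(159, 71, 162) = #9F47A2.

#9F47A2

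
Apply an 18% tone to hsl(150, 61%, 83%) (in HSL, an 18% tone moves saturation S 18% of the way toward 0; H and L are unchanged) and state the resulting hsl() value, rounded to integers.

S moves 18% from 61 toward 0: 61 − 10.98 = 50.02 → 50.
H and L are unchanged.

hsl(150, 50%, 83%)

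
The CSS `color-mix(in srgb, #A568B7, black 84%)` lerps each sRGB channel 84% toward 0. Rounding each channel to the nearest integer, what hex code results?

#A568B7 is rgb(165, 104, 183).
Lerp each channel 84% toward 0:
  R: 165 + 0.84×(0−165) = 165 − 138.6 = 26.4 → 26
  G: 104 + 0.84×(0−104) = 104 − 87.36 = 16.64 → 17
  B: 183 − 153.72 = 29.28 → 29
rgb(26, 17, 29) = #1A111D.

#1A111D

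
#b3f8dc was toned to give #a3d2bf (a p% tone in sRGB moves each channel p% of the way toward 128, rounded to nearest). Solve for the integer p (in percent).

#b3f8dc is rgb(179, 248, 220); #a3d2bf is rgb(163, 210, 191).
On the G channel (widest range): 210 ≈ 248 + (p/100)(128 − 248), so p ≈ 100×(210 − 248)/(128 − 248) = -3800/-120 = 31.67.
p = 32 reproduces all three channels after rounding.

32%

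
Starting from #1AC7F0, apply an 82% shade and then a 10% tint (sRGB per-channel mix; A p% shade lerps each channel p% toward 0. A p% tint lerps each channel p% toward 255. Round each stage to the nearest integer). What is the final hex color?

#1AC7F0 is rgb(26, 199, 240).
Per channel, c → c + 0.82(0 − c):
  R: 26 − 21.32 = 4.68 → 5
  G: 199 + 0.82×(0−199) = 199 − 163.18 = 35.82 → 36
  B: 240 − 196.8 = 43.2 → 43
After the shade: rgb(5, 36, 43) = #05242B.
Per channel, c → c + 0.1(255 − c):
  R: 5 + 0.1×(255−5) = 5 + 25 = 30 → 30
  G: 36 + 21.9 = 57.9 → 58
  B: 43 + 0.1×(255−43) = 43 + 21.2 = 64.2 → 64
rgb(30, 58, 64) = #1E3A40.

#1E3A40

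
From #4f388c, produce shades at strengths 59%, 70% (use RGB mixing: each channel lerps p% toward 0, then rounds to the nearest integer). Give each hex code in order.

#201739, #18112a

#4f388c is rgb(79, 56, 140).
59%: (79 − 46.61 = 32.39→32, 56 − 33.04 = 22.96→23, 140 − 82.6 = 57.4→57) → #201739
70%: (79 − 55.3 = 23.7→24, 56 − 39.2 = 16.8→17, 140 − 98 = 42→42) → #18112a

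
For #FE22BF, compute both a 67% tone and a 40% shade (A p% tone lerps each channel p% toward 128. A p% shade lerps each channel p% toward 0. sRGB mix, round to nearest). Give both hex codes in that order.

#AA6195, #981473

#FE22BF is rgb(254, 34, 191).
67% tone:
  R: 254 + 0.67×(128−254) = 254 − 84.42 = 169.58 → 170
  G: 34 + 0.67×(128−34) = 34 + 62.98 = 96.98 → 97
  B: 191 − 42.21 = 148.79 → 149
  → #AA6195
40% shade:
  R: 254 + 0.4×(0−254) = 254 − 101.6 = 152.4 → 152
  G: 34 − 13.6 = 20.4 → 20
  B: 191 + 0.4×(0−191) = 191 − 76.4 = 114.6 → 115
  → #981473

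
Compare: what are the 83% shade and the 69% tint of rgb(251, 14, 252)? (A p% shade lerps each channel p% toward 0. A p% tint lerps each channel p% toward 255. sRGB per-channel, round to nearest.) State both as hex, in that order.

83% shade:
  R: 251 + 0.83×(0−251) = 251 − 208.33 = 42.67 → 43
  G: 14 − 11.62 = 2.38 → 2
  B: 252 − 209.16 = 42.84 → 43
  → #2B022B
69% tint:
  R: 251 + 2.76 = 253.76 → 254
  G: 14 + 166.29 = 180.29 → 180
  B: 252 + 0.69×(255−252) = 252 + 2.07 = 254.07 → 254
  → #FEB4FE

#2B022B, #FEB4FE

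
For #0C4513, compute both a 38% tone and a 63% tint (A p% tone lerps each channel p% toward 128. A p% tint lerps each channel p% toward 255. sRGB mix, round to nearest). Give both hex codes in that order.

#385B3C, #A5BAA8

#0C4513 is rgb(12, 69, 19).
38% tone:
  R: 12 + 44.08 = 56.08 → 56
  G: 69 + 22.42 = 91.42 → 91
  B: 19 + 41.42 = 60.42 → 60
  → #385B3C
63% tint:
  R: 12 + 153.09 = 165.09 → 165
  G: 69 + 117.18 = 186.18 → 186
  B: 19 + 0.63×(255−19) = 19 + 148.68 = 167.68 → 168
  → #A5BAA8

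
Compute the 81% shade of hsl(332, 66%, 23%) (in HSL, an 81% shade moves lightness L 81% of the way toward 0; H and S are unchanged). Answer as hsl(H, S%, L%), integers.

hsl(332, 66%, 4%)

L moves 81% from 23 toward 0: 23 − 18.63 = 4.37 → 4.
H and S are unchanged.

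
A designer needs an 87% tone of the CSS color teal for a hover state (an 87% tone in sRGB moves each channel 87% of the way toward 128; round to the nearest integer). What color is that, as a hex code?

#6f8080

CSS teal is rgb(0, 128, 128).
An 87% tone moves each channel 87% toward 128:
  R: 0 + 111.36 = 111.36 → 111
  G: 128 + 0 = 128 → 128
  B: 128 + 0 = 128 → 128
rgb(111, 128, 128) = #6f8080.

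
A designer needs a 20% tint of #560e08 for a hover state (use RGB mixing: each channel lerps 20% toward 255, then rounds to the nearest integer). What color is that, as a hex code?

#560e08 is rgb(86, 14, 8).
A 20% tint moves each channel 20% toward 255:
  R: 86 + 0.2×(255−86) = 86 + 33.8 = 119.8 → 120
  G: 14 + 0.2×(255−14) = 14 + 48.2 = 62.2 → 62
  B: 8 + 0.2×(255−8) = 8 + 49.4 = 57.4 → 57
rgb(120, 62, 57) = #783e39.

#783e39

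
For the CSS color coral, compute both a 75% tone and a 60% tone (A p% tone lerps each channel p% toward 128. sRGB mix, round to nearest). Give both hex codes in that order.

#A08074, #B3806D

CSS coral is rgb(255, 127, 80).
75% tone:
  R: 255 − 95.25 = 159.75 → 160
  G: 127 + 0.75 = 127.75 → 128
  B: 80 + 0.75×(128−80) = 80 + 36 = 116 → 116
  → #A08074
60% tone:
  R: 255 + 0.6×(128−255) = 255 − 76.2 = 178.8 → 179
  G: 127 + 0.6 = 127.6 → 128
  B: 80 + 0.6×(128−80) = 80 + 28.8 = 108.8 → 109
  → #B3806D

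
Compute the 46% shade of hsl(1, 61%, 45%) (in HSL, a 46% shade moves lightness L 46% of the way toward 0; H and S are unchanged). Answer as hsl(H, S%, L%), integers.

hsl(1, 61%, 24%)

L moves 46% from 45 toward 0: 45 − 20.7 = 24.3 → 24.
H and S are unchanged.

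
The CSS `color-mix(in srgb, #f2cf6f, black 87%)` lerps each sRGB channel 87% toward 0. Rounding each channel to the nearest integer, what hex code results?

#1f1b0e

#f2cf6f is rgb(242, 207, 111).
Lerp each channel 87% toward 0:
  R: 242 + 0.87×(0−242) = 242 − 210.54 = 31.46 → 31
  G: 207 + 0.87×(0−207) = 207 − 180.09 = 26.91 → 27
  B: 111 + 0.87×(0−111) = 111 − 96.57 = 14.43 → 14
rgb(31, 27, 14) = #1f1b0e.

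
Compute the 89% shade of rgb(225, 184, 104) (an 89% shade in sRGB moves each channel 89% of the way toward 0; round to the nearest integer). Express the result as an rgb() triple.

An 89% shade moves each channel 89% toward 0:
  R: 225 − 200.25 = 24.75 → 25
  G: 184 − 163.76 = 20.24 → 20
  B: 104 + 0.89×(0−104) = 104 − 92.56 = 11.44 → 11

rgb(25, 20, 11)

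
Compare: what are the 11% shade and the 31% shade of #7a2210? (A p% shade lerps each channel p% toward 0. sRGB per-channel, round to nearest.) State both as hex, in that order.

#6d1e0e, #54170b

#7a2210 is rgb(122, 34, 16).
11% shade:
  R: 122 + 0.11×(0−122) = 122 − 13.42 = 108.58 → 109
  G: 34 + 0.11×(0−34) = 34 − 3.74 = 30.26 → 30
  B: 16 − 1.76 = 14.24 → 14
  → #6d1e0e
31% shade:
  R: 122 − 37.82 = 84.18 → 84
  G: 34 + 0.31×(0−34) = 34 − 10.54 = 23.46 → 23
  B: 16 + 0.31×(0−16) = 16 − 4.96 = 11.04 → 11
  → #54170b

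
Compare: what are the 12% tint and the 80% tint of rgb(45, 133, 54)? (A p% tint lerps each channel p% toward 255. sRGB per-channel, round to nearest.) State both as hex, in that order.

#46944E, #D5E7D7

12% tint:
  R: 45 + 25.2 = 70.2 → 70
  G: 133 + 0.12×(255−133) = 133 + 14.64 = 147.64 → 148
  B: 54 + 0.12×(255−54) = 54 + 24.12 = 78.12 → 78
  → #46944E
80% tint:
  R: 45 + 0.8×(255−45) = 45 + 168 = 213 → 213
  G: 133 + 0.8×(255−133) = 133 + 97.6 = 230.6 → 231
  B: 54 + 0.8×(255−54) = 54 + 160.8 = 214.8 → 215
  → #D5E7D7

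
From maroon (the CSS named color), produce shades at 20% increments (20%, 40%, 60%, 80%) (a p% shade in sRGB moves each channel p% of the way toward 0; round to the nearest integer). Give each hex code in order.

CSS maroon is rgb(128, 0, 0).
20%: (128 − 25.6 = 102.4→102, 0→0, 0→0) → #660000
40%: (128 − 51.2 = 76.8→77, 0→0, 0→0) → #4d0000
60%: (128 − 76.8 = 51.2→51, 0→0, 0→0) → #330000
80%: (128 − 102.4 = 25.6→26, 0→0, 0→0) → #1a0000

#660000, #4d0000, #330000, #1a0000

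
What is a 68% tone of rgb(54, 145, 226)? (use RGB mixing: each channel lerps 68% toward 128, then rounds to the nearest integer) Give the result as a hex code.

Per channel, c → c + 0.68(128 − c):
  R: 54 + 50.32 = 104.32 → 104
  G: 145 + 0.68×(128−145) = 145 − 11.56 = 133.44 → 133
  B: 226 + 0.68×(128−226) = 226 − 66.64 = 159.36 → 159
rgb(104, 133, 159) = #68859f.

#68859f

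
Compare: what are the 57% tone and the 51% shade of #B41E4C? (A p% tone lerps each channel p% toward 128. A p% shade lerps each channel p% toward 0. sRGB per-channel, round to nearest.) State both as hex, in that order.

#B41E4C is rgb(180, 30, 76).
57% tone:
  R: 180 + 0.57×(128−180) = 180 − 29.64 = 150.36 → 150
  G: 30 + 55.86 = 85.86 → 86
  B: 76 + 0.57×(128−76) = 76 + 29.64 = 105.64 → 106
  → #96566A
51% shade:
  R: 180 − 91.8 = 88.2 → 88
  G: 30 − 15.3 = 14.7 → 15
  B: 76 + 0.51×(0−76) = 76 − 38.76 = 37.24 → 37
  → #580F25

#96566A, #580F25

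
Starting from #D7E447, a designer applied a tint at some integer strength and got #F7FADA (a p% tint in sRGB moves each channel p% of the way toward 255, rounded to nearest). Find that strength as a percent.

80%

#D7E447 is rgb(215, 228, 71); #F7FADA is rgb(247, 250, 218).
On the B channel (widest range): 218 ≈ 71 + (p/100)(255 − 71), so p ≈ 100×(218 − 71)/(255 − 71) = 14700/184 = 79.89.
p = 80 reproduces all three channels after rounding.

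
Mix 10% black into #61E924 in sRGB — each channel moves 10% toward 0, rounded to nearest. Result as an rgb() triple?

rgb(87, 210, 32)

#61E924 is rgb(97, 233, 36).
A 10% shade moves each channel 10% toward 0:
  R: 97 − 9.7 = 87.3 → 87
  G: 233 + 0.1×(0−233) = 233 − 23.3 = 209.7 → 210
  B: 36 + 0.1×(0−36) = 36 − 3.6 = 32.4 → 32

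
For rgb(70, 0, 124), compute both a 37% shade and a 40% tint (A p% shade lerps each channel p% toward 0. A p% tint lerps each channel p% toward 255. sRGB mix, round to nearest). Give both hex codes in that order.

37% shade:
  R: 70 − 25.9 = 44.1 → 44
  G: 0 + 0.37×(0−0) = 0 + 0 = 0 → 0
  B: 124 − 45.88 = 78.12 → 78
  → #2C004E
40% tint:
  R: 70 + 74 = 144 → 144
  G: 0 + 0.4×(255−0) = 0 + 102 = 102 → 102
  B: 124 + 0.4×(255−124) = 124 + 52.4 = 176.4 → 176
  → #9066B0

#2C004E, #9066B0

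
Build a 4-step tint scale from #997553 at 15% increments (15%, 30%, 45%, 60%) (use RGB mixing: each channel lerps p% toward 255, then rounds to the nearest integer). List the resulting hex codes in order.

#997553 is rgb(153, 117, 83).
15%: (153 + 15.3 = 168.3→168, 117 + 20.7 = 137.7→138, 83 + 25.8 = 108.8→109) → #a88a6d
30%: (153 + 30.6 = 183.6→184, 117 + 41.4 = 158.4→158, 83 + 51.6 = 134.6→135) → #b89e87
45%: (153 + 45.9 = 198.9→199, 117 + 62.1 = 179.1→179, 83 + 77.4 = 160.4→160) → #c7b3a0
60%: (153 + 61.2 = 214.2→214, 117 + 82.8 = 199.8→200, 83 + 103.2 = 186.2→186) → #d6c8ba

#a88a6d, #b89e87, #c7b3a0, #d6c8ba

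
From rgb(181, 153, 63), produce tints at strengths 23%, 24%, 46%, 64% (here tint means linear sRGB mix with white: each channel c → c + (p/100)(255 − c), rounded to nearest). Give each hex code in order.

#C6B06B, #C7B16D, #D7C897, #E4DABA

23%: (181 + 17.02 = 198.02→198, 153 + 23.46 = 176.46→176, 63 + 44.16 = 107.16→107) → #C6B06B
24%: (181 + 17.76 = 198.76→199, 153 + 24.48 = 177.48→177, 63 + 46.08 = 109.08→109) → #C7B16D
46%: (181 + 34.04 = 215.04→215, 153 + 46.92 = 199.92→200, 63 + 88.32 = 151.32→151) → #D7C897
64%: (181 + 47.36 = 228.36→228, 153 + 65.28 = 218.28→218, 63 + 122.88 = 185.88→186) → #E4DABA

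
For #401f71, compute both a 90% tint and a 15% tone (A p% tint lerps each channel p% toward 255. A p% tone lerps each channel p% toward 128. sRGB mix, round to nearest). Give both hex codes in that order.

#ece9f1, #4a2e73

#401f71 is rgb(64, 31, 113).
90% tint:
  R: 64 + 171.9 = 235.9 → 236
  G: 31 + 201.6 = 232.6 → 233
  B: 113 + 0.9×(255−113) = 113 + 127.8 = 240.8 → 241
  → #ece9f1
15% tone:
  R: 64 + 0.15×(128−64) = 64 + 9.6 = 73.6 → 74
  G: 31 + 0.15×(128−31) = 31 + 14.55 = 45.55 → 46
  B: 113 + 0.15×(128−113) = 113 + 2.25 = 115.25 → 115
  → #4a2e73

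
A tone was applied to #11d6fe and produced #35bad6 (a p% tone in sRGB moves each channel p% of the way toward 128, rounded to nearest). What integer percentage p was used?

32%

#11d6fe is rgb(17, 214, 254); #35bad6 is rgb(53, 186, 214).
On the B channel (widest range): 214 ≈ 254 + (p/100)(128 − 254), so p ≈ 100×(214 − 254)/(128 − 254) = -4000/-126 = 31.75.
p = 32 reproduces all three channels after rounding.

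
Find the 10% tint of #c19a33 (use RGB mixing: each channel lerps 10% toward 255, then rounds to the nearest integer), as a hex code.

#c19a33 is rgb(193, 154, 51).
Per channel, c → c + 0.1(255 − c):
  R: 193 + 0.1×(255−193) = 193 + 6.2 = 199.2 → 199
  G: 154 + 0.1×(255−154) = 154 + 10.1 = 164.1 → 164
  B: 51 + 20.4 = 71.4 → 71
rgb(199, 164, 71) = #c7a447.

#c7a447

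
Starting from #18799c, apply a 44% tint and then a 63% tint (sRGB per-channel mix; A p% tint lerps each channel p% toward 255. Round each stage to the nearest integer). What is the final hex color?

#cfe3eb

#18799c is rgb(24, 121, 156).
Per channel, c → c + 0.44(255 − c):
  R: 24 + 101.64 = 125.64 → 126
  G: 121 + 58.96 = 179.96 → 180
  B: 156 + 0.44×(255−156) = 156 + 43.56 = 199.56 → 200
After the tint: rgb(126, 180, 200) = #7eb4c8.
A 63% tint moves each channel 63% toward 255:
  R: 126 + 0.63×(255−126) = 126 + 81.27 = 207.27 → 207
  G: 180 + 0.63×(255−180) = 180 + 47.25 = 227.25 → 227
  B: 200 + 34.65 = 234.65 → 235
rgb(207, 227, 235) = #cfe3eb.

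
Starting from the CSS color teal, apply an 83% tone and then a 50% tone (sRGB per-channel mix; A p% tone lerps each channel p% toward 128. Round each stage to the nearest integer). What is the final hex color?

#758080

CSS teal is rgb(0, 128, 128).
Lerp each channel 83% toward 128:
  R: 0 + 0.83×(128−0) = 0 + 106.24 = 106.24 → 106
  G: 128 + 0.83×(128−128) = 128 + 0 = 128 → 128
  B: 128 + 0 = 128 → 128
After the tone: rgb(106, 128, 128) = #6a8080.
A 50% tone moves each channel 50% toward 128:
  R: 106 + 11 = 117 → 117
  G: 128 + 0.5×(128−128) = 128 + 0 = 128 → 128
  B: 128 + 0 = 128 → 128
rgb(117, 128, 128) = #758080.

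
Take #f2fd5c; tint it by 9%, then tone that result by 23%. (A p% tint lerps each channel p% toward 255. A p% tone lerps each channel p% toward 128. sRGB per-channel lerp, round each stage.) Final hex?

#f2fd5c is rgb(242, 253, 92).
Lerp each channel 9% toward 255:
  R: 242 + 0.09×(255−242) = 242 + 1.17 = 243.17 → 243
  G: 253 + 0.09×(255−253) = 253 + 0.18 = 253.18 → 253
  B: 92 + 0.09×(255−92) = 92 + 14.67 = 106.67 → 107
After the tint: rgb(243, 253, 107) = #f3fd6b.
Per channel, c → c + 0.23(128 − c):
  R: 243 + 0.23×(128−243) = 243 − 26.45 = 216.55 → 217
  G: 253 − 28.75 = 224.25 → 224
  B: 107 + 4.83 = 111.83 → 112
rgb(217, 224, 112) = #d9e070.

#d9e070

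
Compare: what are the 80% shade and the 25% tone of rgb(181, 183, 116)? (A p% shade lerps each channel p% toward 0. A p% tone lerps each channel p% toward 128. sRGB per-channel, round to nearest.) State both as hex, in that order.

80% shade:
  R: 181 + 0.8×(0−181) = 181 − 144.8 = 36.2 → 36
  G: 183 + 0.8×(0−183) = 183 − 146.4 = 36.6 → 37
  B: 116 + 0.8×(0−116) = 116 − 92.8 = 23.2 → 23
  → #242517
25% tone:
  R: 181 + 0.25×(128−181) = 181 − 13.25 = 167.75 → 168
  G: 183 + 0.25×(128−183) = 183 − 13.75 = 169.25 → 169
  B: 116 + 0.25×(128−116) = 116 + 3 = 119 → 119
  → #A8A977

#242517, #A8A977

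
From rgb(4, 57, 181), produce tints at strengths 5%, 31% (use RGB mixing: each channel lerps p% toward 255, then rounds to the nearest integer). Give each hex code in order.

#1143B9, #5276CC

5%: (4 + 12.55 = 16.55→17, 57 + 9.9 = 66.9→67, 181 + 3.7 = 184.7→185) → #1143B9
31%: (4 + 77.81 = 81.81→82, 57 + 61.38 = 118.38→118, 181 + 22.94 = 203.94→204) → #5276CC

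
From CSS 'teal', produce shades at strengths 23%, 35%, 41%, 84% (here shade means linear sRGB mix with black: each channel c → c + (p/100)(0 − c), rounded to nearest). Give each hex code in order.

CSS teal is rgb(0, 128, 128).
23%: (0→0, 128 − 29.44 = 98.56→99, 128 − 29.44 = 98.56→99) → #006363
35%: (0→0, 128 − 44.8 = 83.2→83, 128 − 44.8 = 83.2→83) → #005353
41%: (0→0, 128 − 52.48 = 75.52→76, 128 − 52.48 = 75.52→76) → #004c4c
84%: (0→0, 128 − 107.52 = 20.48→20, 128 − 107.52 = 20.48→20) → #001414

#006363, #005353, #004c4c, #001414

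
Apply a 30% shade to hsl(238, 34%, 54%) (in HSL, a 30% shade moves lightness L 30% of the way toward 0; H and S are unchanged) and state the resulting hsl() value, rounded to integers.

L moves 30% from 54 toward 0: 54 − 16.2 = 37.8 → 38.
H and S are unchanged.

hsl(238, 34%, 38%)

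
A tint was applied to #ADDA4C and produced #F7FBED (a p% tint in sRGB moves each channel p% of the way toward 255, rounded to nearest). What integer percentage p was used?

90%

#ADDA4C is rgb(173, 218, 76); #F7FBED is rgb(247, 251, 237).
On the B channel (widest range): 237 ≈ 76 + (p/100)(255 − 76), so p ≈ 100×(237 − 76)/(255 − 76) = 16100/179 = 89.94.
p = 90 reproduces all three channels after rounding.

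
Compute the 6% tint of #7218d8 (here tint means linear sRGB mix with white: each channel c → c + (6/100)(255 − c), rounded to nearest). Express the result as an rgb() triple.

rgb(122, 38, 218)

#7218d8 is rgb(114, 24, 216).
Per channel, c → c + 0.06(255 − c):
  R: 114 + 0.06×(255−114) = 114 + 8.46 = 122.46 → 122
  G: 24 + 0.06×(255−24) = 24 + 13.86 = 37.86 → 38
  B: 216 + 2.34 = 218.34 → 218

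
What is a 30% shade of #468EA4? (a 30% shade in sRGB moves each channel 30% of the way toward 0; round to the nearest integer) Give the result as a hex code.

#316373

#468EA4 is rgb(70, 142, 164).
Lerp each channel 30% toward 0:
  R: 70 + 0.3×(0−70) = 70 − 21 = 49 → 49
  G: 142 + 0.3×(0−142) = 142 − 42.6 = 99.4 → 99
  B: 164 − 49.2 = 114.8 → 115
rgb(49, 99, 115) = #316373.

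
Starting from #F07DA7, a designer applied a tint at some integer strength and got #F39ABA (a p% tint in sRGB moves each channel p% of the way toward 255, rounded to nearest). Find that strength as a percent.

#F07DA7 is rgb(240, 125, 167); #F39ABA is rgb(243, 154, 186).
On the G channel (widest range): 154 ≈ 125 + (p/100)(255 − 125), so p ≈ 100×(154 − 125)/(255 − 125) = 2900/130 = 22.31.
p = 22 reproduces all three channels after rounding.

22%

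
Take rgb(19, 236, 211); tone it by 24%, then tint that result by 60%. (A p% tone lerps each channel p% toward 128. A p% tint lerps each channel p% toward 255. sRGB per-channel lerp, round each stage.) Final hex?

Per channel, c → c + 0.24(128 − c):
  R: 19 + 0.24×(128−19) = 19 + 26.16 = 45.16 → 45
  G: 236 + 0.24×(128−236) = 236 − 25.92 = 210.08 → 210
  B: 211 − 19.92 = 191.08 → 191
After the tone: rgb(45, 210, 191) = #2dd2bf.
Lerp each channel 60% toward 255:
  R: 45 + 0.6×(255−45) = 45 + 126 = 171 → 171
  G: 210 + 27 = 237 → 237
  B: 191 + 38.4 = 229.4 → 229
rgb(171, 237, 229) = #abede5.

#abede5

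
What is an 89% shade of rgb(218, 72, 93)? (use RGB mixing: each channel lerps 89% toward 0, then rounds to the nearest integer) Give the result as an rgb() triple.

rgb(24, 8, 10)

An 89% shade moves each channel 89% toward 0:
  R: 218 + 0.89×(0−218) = 218 − 194.02 = 23.98 → 24
  G: 72 + 0.89×(0−72) = 72 − 64.08 = 7.92 → 8
  B: 93 + 0.89×(0−93) = 93 − 82.77 = 10.23 → 10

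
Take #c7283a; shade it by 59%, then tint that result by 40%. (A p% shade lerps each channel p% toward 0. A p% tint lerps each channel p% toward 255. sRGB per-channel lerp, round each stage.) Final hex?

#977074

#c7283a is rgb(199, 40, 58).
A 59% shade moves each channel 59% toward 0:
  R: 199 − 117.41 = 81.59 → 82
  G: 40 − 23.6 = 16.4 → 16
  B: 58 + 0.59×(0−58) = 58 − 34.22 = 23.78 → 24
After the shade: rgb(82, 16, 24) = #521018.
A 40% tint moves each channel 40% toward 255:
  R: 82 + 0.4×(255−82) = 82 + 69.2 = 151.2 → 151
  G: 16 + 0.4×(255−16) = 16 + 95.6 = 111.6 → 112
  B: 24 + 92.4 = 116.4 → 116
rgb(151, 112, 116) = #977074.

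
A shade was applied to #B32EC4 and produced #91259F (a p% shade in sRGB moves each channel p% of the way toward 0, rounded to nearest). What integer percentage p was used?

#B32EC4 is rgb(179, 46, 196); #91259F is rgb(145, 37, 159).
On the B channel (widest range): 159 ≈ 196 + (p/100)(0 − 196), so p ≈ 100×(159 − 196)/(0 − 196) = -3700/-196 = 18.88.
p = 19 reproduces all three channels after rounding.

19%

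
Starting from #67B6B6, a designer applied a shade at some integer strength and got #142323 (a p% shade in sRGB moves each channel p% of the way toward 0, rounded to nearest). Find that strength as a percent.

#67B6B6 is rgb(103, 182, 182); #142323 is rgb(20, 35, 35).
On the G channel (widest range): 35 ≈ 182 + (p/100)(0 − 182), so p ≈ 100×(35 − 182)/(0 − 182) = -14700/-182 = 80.77.
p = 81 reproduces all three channels after rounding.

81%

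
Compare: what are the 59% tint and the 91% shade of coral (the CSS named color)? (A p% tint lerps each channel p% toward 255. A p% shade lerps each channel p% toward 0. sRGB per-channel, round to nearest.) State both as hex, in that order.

CSS coral is rgb(255, 127, 80).
59% tint:
  R: 255 + 0 = 255 → 255
  G: 127 + 0.59×(255−127) = 127 + 75.52 = 202.52 → 203
  B: 80 + 103.25 = 183.25 → 183
  → #ffcbb7
91% shade:
  R: 255 + 0.91×(0−255) = 255 − 232.05 = 22.95 → 23
  G: 127 + 0.91×(0−127) = 127 − 115.57 = 11.43 → 11
  B: 80 + 0.91×(0−80) = 80 − 72.8 = 7.2 → 7
  → #170b07

#ffcbb7, #170b07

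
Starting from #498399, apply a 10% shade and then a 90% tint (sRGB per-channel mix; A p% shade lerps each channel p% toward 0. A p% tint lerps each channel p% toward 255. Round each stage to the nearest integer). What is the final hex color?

#498399 is rgb(73, 131, 153).
Per channel, c → c + 0.1(0 − c):
  R: 73 − 7.3 = 65.7 → 66
  G: 131 + 0.1×(0−131) = 131 − 13.1 = 117.9 → 118
  B: 153 + 0.1×(0−153) = 153 − 15.3 = 137.7 → 138
After the shade: rgb(66, 118, 138) = #42768a.
Lerp each channel 90% toward 255:
  R: 66 + 0.9×(255−66) = 66 + 170.1 = 236.1 → 236
  G: 118 + 0.9×(255−118) = 118 + 123.3 = 241.3 → 241
  B: 138 + 105.3 = 243.3 → 243
rgb(236, 241, 243) = #ecf1f3.

#ecf1f3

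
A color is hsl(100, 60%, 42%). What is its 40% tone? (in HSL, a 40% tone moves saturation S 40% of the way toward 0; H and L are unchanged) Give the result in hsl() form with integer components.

S moves 40% from 60 toward 0: 60 − 24 = 36 → 36.
H and L are unchanged.

hsl(100, 36%, 42%)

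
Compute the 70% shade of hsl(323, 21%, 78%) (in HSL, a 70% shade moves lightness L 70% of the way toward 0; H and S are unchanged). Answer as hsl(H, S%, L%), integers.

hsl(323, 21%, 23%)

L moves 70% from 78 toward 0: 78 − 54.6 = 23.4 → 23.
H and S are unchanged.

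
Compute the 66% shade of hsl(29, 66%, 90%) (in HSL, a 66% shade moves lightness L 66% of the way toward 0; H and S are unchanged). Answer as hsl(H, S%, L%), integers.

hsl(29, 66%, 31%)

L moves 66% from 90 toward 0: 90 − 59.4 = 30.6 → 31.
H and S are unchanged.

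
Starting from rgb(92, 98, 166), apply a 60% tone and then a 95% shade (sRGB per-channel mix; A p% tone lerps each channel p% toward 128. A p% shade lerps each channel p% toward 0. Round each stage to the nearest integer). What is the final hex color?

Per channel, c → c + 0.6(128 − c):
  R: 92 + 0.6×(128−92) = 92 + 21.6 = 113.6 → 114
  G: 98 + 0.6×(128−98) = 98 + 18 = 116 → 116
  B: 166 + 0.6×(128−166) = 166 − 22.8 = 143.2 → 143
After the tone: rgb(114, 116, 143) = #72748f.
Lerp each channel 95% toward 0:
  R: 114 + 0.95×(0−114) = 114 − 108.3 = 5.7 → 6
  G: 116 + 0.95×(0−116) = 116 − 110.2 = 5.8 → 6
  B: 143 − 135.85 = 7.15 → 7
rgb(6, 6, 7) = #060607.

#060607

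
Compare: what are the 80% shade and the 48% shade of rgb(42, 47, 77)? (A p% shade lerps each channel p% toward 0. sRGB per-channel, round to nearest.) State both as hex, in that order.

80% shade:
  R: 42 + 0.8×(0−42) = 42 − 33.6 = 8.4 → 8
  G: 47 + 0.8×(0−47) = 47 − 37.6 = 9.4 → 9
  B: 77 − 61.6 = 15.4 → 15
  → #08090f
48% shade:
  R: 42 + 0.48×(0−42) = 42 − 20.16 = 21.84 → 22
  G: 47 − 22.56 = 24.44 → 24
  B: 77 − 36.96 = 40.04 → 40
  → #161828

#08090f, #161828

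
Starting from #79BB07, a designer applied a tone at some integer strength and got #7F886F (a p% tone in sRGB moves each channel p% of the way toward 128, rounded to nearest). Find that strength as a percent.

#79BB07 is rgb(121, 187, 7); #7F886F is rgb(127, 136, 111).
On the B channel (widest range): 111 ≈ 7 + (p/100)(128 − 7), so p ≈ 100×(111 − 7)/(128 − 7) = 10400/121 = 85.95.
p = 86 reproduces all three channels after rounding.

86%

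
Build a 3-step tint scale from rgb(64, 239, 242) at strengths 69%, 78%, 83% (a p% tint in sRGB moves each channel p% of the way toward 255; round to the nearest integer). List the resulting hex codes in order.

69%: (64 + 131.79 = 195.79→196, 239 + 11.04 = 250.04→250, 242 + 8.97 = 250.97→251) → #C4FAFB
78%: (64 + 148.98 = 212.98→213, 239 + 12.48 = 251.48→251, 242 + 10.14 = 252.14→252) → #D5FBFC
83%: (64 + 158.53 = 222.53→223, 239 + 13.28 = 252.28→252, 242 + 10.79 = 252.79→253) → #DFFCFD

#C4FAFB, #D5FBFC, #DFFCFD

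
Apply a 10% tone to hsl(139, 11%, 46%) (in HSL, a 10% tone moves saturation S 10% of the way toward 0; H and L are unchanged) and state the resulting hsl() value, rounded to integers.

S moves 10% from 11 toward 0: 11 − 1.1 = 9.9 → 10.
H and L are unchanged.

hsl(139, 10%, 46%)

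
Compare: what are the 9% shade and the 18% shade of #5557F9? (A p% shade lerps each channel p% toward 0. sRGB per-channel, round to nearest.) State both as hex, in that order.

#5557F9 is rgb(85, 87, 249).
9% shade:
  R: 85 − 7.65 = 77.35 → 77
  G: 87 + 0.09×(0−87) = 87 − 7.83 = 79.17 → 79
  B: 249 + 0.09×(0−249) = 249 − 22.41 = 226.59 → 227
  → #4D4FE3
18% shade:
  R: 85 − 15.3 = 69.7 → 70
  G: 87 − 15.66 = 71.34 → 71
  B: 249 − 44.82 = 204.18 → 204
  → #4647CC

#4D4FE3, #4647CC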